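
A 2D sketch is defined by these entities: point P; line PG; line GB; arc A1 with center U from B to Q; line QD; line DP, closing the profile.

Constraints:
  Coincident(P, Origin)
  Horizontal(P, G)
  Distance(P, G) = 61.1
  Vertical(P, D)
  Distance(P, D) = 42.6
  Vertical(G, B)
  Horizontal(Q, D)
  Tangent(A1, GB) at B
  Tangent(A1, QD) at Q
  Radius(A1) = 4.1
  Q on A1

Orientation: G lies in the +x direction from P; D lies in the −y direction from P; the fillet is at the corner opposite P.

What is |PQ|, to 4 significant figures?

71.16

The virtual corner opposite P is at (61.10, -42.60). A1 meets GB tangentially, so UB is at right angles to GB and tangency of A1 to QD means the radius UQ is perpendicular to QD, with radius 4.1, so the center U sits 4.1 in from both sides at U = (57.00, -38.50). That places the tangent points at B = (61.10, -38.50) on GB and Q = (57.00, -42.60) on QD. Then |PQ| = |Q − P| = 71.16.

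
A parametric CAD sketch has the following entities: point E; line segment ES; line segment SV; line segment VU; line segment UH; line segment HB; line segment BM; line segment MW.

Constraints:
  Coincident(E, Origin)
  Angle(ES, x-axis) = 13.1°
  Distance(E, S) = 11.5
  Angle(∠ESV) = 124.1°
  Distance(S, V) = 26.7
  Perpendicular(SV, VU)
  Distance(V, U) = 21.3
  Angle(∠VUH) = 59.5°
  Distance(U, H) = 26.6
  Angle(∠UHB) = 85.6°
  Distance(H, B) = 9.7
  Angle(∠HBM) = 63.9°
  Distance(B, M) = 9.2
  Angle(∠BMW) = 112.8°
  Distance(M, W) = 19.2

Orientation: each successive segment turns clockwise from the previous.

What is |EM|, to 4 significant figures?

20.30

E is at the origin; ES runs at 13.1° with length 11.5, so S = (11.20, 2.606). ∠ESV = 124.1° gives SV at -42.80° from the x-axis; with |SV| = 26.7, V = (30.79, -15.53). SV ⟂ VU, so VU runs at -132.8°; with |VU| = 21.3, U = (16.32, -31.16). ∠VUH = 59.5° gives UH at 106.7° from the x-axis; with |UH| = 26.6, H = (8.675, -5.685). ∠UHB = 85.6° gives HB at 12.30° from the x-axis; with |HB| = 9.7, B = (18.15, -3.619). ∠HBM = 63.9° gives BM at -103.8° from the x-axis; with |BM| = 9.2, M = (15.96, -12.55). Then |EM| = |M − E| = 20.30.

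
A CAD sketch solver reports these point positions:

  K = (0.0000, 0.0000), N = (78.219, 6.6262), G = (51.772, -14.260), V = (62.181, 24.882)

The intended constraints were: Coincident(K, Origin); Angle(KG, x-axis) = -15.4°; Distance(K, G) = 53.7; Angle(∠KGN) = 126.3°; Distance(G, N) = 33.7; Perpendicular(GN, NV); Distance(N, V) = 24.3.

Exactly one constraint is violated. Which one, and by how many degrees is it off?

Perpendicular(GN, NV) — off by 3.00°.

K = (0.00, 0.00) ✓; KG at -15.40° ✓; |KG| = 53.70 ✓; ∠KGN = 126.3° ✓; |GN| = 33.70 ✓; ∠(GN, NV) = 93.00° ✗; |NV| = 24.30 ✓.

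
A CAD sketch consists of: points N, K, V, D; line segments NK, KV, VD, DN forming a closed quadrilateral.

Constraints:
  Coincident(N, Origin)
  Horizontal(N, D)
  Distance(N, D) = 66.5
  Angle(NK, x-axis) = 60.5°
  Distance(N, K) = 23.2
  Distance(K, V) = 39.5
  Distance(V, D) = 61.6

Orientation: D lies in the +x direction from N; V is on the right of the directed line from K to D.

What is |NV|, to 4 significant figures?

20.74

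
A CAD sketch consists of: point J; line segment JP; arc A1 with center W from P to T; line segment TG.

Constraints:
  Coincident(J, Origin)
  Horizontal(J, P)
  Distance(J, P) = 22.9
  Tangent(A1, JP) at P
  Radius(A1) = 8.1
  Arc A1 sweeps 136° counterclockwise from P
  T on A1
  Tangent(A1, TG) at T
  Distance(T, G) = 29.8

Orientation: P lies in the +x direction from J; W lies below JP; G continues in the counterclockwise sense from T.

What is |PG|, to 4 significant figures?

38.07

On A1, P sits at bearing 90° from W; a 136° counterclockwise sweep puts T at bearing 226°, so T = W + 8.1·(cos 226°, sin 226°) = (17.27, -13.93). Since A1 is tangent to TG there, WT ⟂ TG, so TG runs along (−sin 226°, cos 226°); with |TG| = 29.8, G = (38.71, -34.63). Then |PG| = |G − P| = 38.07.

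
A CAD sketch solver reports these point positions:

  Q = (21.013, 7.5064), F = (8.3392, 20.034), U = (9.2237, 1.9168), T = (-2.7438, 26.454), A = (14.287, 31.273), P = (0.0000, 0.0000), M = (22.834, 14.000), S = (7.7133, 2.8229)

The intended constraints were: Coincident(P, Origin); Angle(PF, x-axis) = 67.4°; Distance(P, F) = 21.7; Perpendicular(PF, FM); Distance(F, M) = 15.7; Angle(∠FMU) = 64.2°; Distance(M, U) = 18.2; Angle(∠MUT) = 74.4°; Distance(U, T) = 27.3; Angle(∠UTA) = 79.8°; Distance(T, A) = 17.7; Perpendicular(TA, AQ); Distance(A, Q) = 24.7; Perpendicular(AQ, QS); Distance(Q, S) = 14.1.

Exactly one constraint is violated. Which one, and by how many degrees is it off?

Perpendicular(AQ, QS) — off by 3.60°.

P = (0.00, 0.00) ✓; PF at 67.40° ✓; |PF| = 21.70 ✓; ∠(PF, FM) = 90.00° ✓; |FM| = 15.70 ✓; ∠FMU = 64.20° ✓; |MU| = 18.20 ✓; ∠MUT = 74.40° ✓; |UT| = 27.30 ✓; ∠UTA = 79.80° ✓; |TA| = 17.70 ✓; ∠(TA, AQ) = 90.00° ✓; |AQ| = 24.70 ✓; ∠(AQ, QS) = 86.40° ✗; |QS| = 14.10 ✓.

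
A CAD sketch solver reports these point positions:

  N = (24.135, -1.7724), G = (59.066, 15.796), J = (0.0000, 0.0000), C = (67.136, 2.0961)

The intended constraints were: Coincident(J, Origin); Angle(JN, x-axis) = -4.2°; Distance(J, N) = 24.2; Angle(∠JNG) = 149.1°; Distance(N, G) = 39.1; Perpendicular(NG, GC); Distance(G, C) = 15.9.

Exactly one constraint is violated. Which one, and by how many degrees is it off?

Perpendicular(NG, GC) — off by 3.80°.

J = (0.00, 0.00) ✓; JN at -4.200° ✓; |JN| = 24.20 ✓; ∠JNG = 149.1° ✓; |NG| = 39.10 ✓; ∠(NG, GC) = 86.20° ✗; |GC| = 15.90 ✓.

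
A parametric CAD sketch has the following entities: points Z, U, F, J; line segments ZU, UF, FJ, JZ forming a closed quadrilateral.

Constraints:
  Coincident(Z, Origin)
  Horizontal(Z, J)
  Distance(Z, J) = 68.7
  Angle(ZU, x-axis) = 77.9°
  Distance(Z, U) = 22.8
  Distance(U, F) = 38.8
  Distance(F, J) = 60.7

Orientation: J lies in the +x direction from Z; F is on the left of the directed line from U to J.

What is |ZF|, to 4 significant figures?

59.04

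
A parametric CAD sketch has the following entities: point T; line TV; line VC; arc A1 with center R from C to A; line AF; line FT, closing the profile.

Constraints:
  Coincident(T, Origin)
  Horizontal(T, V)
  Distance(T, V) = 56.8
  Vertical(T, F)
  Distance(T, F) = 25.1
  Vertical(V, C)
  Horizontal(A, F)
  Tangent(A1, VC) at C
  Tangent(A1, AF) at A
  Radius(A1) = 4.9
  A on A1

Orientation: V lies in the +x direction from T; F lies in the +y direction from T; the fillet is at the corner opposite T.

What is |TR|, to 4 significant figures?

55.69

T is at the origin; TV is horizontal with |TV| = 56.8 and V on the +x side, so V = (56.80, 0.000). T and F share the same x with |TF| = 25.1 and F on the +y side, so F = (0.000, 25.10). The virtual corner opposite T is at (56.80, 25.10). Tangency of A1 to VC means the radius RC is perpendicular to VC and since A1 is tangent to AF there, RA ⟂ AF, with radius 4.9, so the center R sits 4.9 in from both sides at R = (51.90, 20.20). Then |TR| = |R − T| = 55.69.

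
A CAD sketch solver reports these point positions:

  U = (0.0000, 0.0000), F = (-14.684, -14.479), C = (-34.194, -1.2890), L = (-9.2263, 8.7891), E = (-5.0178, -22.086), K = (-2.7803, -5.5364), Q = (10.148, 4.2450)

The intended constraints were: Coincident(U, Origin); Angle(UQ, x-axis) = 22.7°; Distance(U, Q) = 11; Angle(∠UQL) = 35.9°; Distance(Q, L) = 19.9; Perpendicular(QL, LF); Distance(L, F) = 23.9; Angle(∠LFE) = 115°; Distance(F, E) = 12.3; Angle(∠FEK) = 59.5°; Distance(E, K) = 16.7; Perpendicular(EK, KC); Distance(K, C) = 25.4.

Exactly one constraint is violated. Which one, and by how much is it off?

Distance(K, C) = 25.4 — off by 6.30.

U = (0.00, 0.00) ✓; UQ at 22.70° ✓; |UQ| = 11.00 ✓; ∠UQL = 35.90° ✓; |QL| = 19.90 ✓; ∠(QL, LF) = 90.00° ✓; |LF| = 23.90 ✓; ∠LFE = 115.0° ✓; |FE| = 12.30 ✓; ∠FEK = 59.50° ✓; |EK| = 16.70 ✓; ∠(EK, KC) = 90.00° ✓; |KC| = 31.70 ✗.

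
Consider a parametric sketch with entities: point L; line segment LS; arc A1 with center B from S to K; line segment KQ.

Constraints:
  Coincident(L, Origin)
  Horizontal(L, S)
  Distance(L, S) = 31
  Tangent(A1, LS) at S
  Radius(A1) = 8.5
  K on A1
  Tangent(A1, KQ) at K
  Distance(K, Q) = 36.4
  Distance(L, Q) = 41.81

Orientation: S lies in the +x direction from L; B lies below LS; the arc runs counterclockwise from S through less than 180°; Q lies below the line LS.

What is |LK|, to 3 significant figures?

23.7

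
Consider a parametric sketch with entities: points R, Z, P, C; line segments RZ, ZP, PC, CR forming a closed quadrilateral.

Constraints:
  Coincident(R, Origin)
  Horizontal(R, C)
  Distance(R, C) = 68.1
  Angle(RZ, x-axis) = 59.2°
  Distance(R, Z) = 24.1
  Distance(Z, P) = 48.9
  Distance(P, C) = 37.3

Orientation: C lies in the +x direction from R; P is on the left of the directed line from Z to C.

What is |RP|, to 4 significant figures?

68.96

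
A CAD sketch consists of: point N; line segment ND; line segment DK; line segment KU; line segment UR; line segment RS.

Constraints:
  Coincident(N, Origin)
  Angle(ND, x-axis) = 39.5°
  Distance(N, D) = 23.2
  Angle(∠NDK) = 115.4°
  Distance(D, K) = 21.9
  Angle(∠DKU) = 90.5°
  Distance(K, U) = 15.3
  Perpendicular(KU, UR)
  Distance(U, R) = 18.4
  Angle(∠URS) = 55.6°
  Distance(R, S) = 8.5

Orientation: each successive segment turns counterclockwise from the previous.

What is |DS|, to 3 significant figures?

11.9

KU ⟂ UR, so UR runs at -76.4°; with |UR| = 18.4, R = (2.02, 14.5). ∠URS = 55.6° gives RS at 48.0° from the x-axis; with |RS| = 8.5, S = (7.71, 20.8). Then |DS| = |S − D| = 11.9.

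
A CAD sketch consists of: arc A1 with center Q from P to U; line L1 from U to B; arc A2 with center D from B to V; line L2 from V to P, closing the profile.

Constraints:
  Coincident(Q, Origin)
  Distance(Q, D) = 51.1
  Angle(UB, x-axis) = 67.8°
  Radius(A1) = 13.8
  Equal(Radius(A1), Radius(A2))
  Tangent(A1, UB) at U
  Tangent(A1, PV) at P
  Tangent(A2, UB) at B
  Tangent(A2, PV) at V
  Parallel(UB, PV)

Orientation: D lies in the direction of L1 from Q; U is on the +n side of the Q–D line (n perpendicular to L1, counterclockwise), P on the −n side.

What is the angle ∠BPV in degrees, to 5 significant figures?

28.374°

The slot axis is L1's direction at 67.8°, so u = (cos 67.8°, sin 67.8°) = (0.37784, 0.92587) and n = (−sin 67.8°, cos 67.8°) = (-0.92587, 0.37784). Q is at the origin and D lies 51.1 along u from Q, so D = 51.1·u = (19.308, 47.312). Tangency of A1 to both parallel lines with radius 13.8 puts U and P at Q ± 13.8·n: U = (-12.777, 5.2142), P = (12.777, -5.2142). Equal radii place B and V the same way about D: B = D + 13.8·n = (6.5307, 52.526), V = D − 13.8·n = (32.085, 42.098). Then cos ∠BPV = PB·PV / (|PB||PV|), giving 28.374°.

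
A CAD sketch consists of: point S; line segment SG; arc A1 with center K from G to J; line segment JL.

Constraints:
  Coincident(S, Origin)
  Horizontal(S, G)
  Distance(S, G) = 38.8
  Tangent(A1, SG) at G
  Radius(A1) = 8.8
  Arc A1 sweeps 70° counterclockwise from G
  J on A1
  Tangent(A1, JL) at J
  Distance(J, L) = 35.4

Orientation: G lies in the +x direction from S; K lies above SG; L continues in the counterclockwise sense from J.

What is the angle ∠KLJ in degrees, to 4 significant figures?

13.96°

S is at the origin; S and G share the same y with |SG| = 38.8 and G on the +x side, so G = (38.80, 0.000). The tangent condition forces KG to be normal to SG, so K = G + (0, 8.8) = (38.80, 8.800). On A1, G sits at bearing -90° from K; a 70° counterclockwise sweep puts J at bearing -20°, so J = K + 8.8·(cos -20°, sin -20°) = (47.07, 5.790). Tangency of A1 to JL means the radius KJ is perpendicular to JL, so JL runs along (−sin -20°, cos -20°); with |JL| = 35.4, L = (59.18, 39.06). Then cos ∠KLJ = LK·LJ / (|LK||LJ|), giving 13.96°.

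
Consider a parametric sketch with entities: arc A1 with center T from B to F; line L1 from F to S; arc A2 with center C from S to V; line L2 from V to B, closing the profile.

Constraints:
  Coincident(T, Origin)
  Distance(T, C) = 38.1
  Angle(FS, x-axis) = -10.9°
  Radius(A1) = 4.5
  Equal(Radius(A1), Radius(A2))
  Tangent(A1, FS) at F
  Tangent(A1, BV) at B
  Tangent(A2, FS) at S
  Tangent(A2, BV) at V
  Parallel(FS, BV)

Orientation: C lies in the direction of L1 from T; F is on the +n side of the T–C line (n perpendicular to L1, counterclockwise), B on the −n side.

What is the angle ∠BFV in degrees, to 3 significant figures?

76.7°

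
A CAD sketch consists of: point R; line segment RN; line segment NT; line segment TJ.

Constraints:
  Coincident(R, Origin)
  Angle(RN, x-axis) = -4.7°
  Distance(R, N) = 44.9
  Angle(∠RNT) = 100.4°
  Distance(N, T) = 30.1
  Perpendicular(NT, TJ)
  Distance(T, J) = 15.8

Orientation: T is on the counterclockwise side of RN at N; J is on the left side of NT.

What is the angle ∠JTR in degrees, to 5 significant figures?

40.863°

∠RNT = 100.4°, so NT runs at -4.7° + (180° − 100.4°) = 74.900° from the x-axis; with |NT| = 30.1, T = N + 30.1·(cos 74.900°, sin 74.900°) = (52.590, 25.382). NT is perpendicular to TJ; with |TJ| = 15.8 on the left of NT, J = T + 15.8·(-0.96547, 0.26050) = (37.336, 29.498). Then cos ∠JTR = TJ·TR / (|TJ||TR|), giving 40.863°.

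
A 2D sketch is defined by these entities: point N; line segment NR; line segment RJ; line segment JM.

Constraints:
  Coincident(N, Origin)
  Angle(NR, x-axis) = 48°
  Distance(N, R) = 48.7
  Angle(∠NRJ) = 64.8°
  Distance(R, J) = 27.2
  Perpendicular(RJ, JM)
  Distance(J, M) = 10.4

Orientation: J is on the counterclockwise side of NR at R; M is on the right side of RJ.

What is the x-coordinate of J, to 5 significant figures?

6.5476

N is at the origin; NR runs at 48.0° with length 48.7, so R = 48.7·(cos 48.0°, sin 48.0°) = (32.587, 36.191). ∠NRJ = 64.8°, so RJ runs at 48.0° + (180° − 64.8°) = 163.20° from the x-axis; with |RJ| = 27.2, J = R + 27.2·(cos 163.20°, sin 163.20°) = (6.5476, 44.053). So J.x = 6.5476.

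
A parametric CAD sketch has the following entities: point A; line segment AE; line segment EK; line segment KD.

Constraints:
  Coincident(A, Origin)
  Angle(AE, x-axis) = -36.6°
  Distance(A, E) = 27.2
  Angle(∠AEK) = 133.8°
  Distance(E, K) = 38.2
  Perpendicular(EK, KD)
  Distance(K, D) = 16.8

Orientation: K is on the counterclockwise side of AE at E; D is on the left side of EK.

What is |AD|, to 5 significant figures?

57.097

A is at the origin; AE runs at -36.6° with length 27.2, so E = 27.2·(cos -36.6°, sin -36.6°) = (21.837, -16.217). ∠AEK = 133.8°, so EK runs at -36.6° + (180° − 133.8°) = 9.6000° from the x-axis; with |EK| = 38.2, K = E + 38.2·(cos 9.6000°, sin 9.6000°) = (59.502, -9.8468). EK ⟂ KD; with |KD| = 16.8 on the left of EK, D = K + 16.8·(-0.16677, 0.98600) = (56.700, 6.7180). Then |AD| = |D − A| = 57.097.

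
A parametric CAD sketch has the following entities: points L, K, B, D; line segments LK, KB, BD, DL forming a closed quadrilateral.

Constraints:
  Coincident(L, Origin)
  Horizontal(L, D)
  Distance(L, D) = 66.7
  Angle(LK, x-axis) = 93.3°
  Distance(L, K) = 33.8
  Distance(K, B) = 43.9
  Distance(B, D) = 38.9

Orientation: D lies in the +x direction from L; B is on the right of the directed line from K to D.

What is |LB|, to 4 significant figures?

27.87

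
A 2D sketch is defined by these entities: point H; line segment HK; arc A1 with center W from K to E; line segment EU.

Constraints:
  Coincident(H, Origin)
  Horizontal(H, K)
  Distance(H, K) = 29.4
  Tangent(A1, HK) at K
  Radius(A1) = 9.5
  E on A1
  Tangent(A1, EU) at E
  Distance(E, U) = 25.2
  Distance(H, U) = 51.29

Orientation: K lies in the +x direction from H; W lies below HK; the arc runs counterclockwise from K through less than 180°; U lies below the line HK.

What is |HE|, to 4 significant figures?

26.69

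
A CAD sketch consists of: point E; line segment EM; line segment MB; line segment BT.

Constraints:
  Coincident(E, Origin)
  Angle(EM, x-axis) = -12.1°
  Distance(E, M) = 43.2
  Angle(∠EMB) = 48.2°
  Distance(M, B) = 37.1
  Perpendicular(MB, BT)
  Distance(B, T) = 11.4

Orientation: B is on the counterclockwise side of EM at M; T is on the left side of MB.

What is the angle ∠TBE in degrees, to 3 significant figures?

14.5°

E is at the origin; EM runs at -12.1° with length 43.2, so M = 43.2·(cos -12.1°, sin -12.1°) = (42.2, -9.06). ∠EMB = 48.2°, so MB runs at -12.1° + (180° − 48.2°) = 120° from the x-axis; with |MB| = 37.1, B = M + 37.1·(cos 120°, sin 120°) = (23.9, 23.2). The perpendicularity gives BT at right angles to MB; with |BT| = 11.4 on the left of MB, T = B + 11.4·(-0.869, -0.495) = (14.0, 17.5). Then cos ∠TBE = BT·BE / (|BT||BE|), giving 14.5°.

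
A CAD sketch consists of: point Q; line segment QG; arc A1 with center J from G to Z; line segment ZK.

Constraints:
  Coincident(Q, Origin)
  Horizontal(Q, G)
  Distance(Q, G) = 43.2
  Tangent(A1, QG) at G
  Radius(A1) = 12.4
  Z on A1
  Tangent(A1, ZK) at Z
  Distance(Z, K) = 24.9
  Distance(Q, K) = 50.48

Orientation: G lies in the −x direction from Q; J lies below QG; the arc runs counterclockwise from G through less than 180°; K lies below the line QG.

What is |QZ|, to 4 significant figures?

55.84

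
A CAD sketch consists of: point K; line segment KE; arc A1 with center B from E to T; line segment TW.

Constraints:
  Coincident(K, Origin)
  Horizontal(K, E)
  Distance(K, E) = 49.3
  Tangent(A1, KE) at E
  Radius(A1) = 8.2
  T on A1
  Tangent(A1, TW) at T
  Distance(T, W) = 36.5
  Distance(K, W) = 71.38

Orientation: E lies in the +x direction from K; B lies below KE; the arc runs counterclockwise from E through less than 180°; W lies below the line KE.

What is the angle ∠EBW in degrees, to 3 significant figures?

171°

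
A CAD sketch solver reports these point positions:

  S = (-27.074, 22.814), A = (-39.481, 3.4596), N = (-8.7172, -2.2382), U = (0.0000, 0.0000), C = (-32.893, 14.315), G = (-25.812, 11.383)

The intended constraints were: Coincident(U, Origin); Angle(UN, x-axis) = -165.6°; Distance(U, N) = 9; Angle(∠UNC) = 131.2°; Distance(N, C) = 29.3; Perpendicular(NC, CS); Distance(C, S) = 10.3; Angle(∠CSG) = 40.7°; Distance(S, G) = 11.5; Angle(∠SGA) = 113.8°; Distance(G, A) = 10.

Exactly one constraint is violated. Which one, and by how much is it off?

Distance(G, A) = 10 — off by 5.80.

U = (0.00, 0.00) ✓; UN at -165.6° ✓; |UN| = 9.000 ✓; ∠UNC = 131.2° ✓; |NC| = 29.30 ✓; ∠(NC, CS) = 90.00° ✓; |CS| = 10.30 ✓; ∠CSG = 40.70° ✓; |SG| = 11.50 ✓; ∠SGA = 113.8° ✓; |GA| = 15.80 ✗.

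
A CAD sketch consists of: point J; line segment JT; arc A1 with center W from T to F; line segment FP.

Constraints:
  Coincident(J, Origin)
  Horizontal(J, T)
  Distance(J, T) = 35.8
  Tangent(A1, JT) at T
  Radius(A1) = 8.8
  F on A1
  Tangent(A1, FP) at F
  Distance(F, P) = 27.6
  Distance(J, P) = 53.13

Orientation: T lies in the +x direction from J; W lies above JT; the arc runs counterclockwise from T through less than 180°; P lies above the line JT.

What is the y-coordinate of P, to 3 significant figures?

37.7

J is at the origin; J and T share the same y with |JT| = 35.8 and T on the +x side, so T = (35.8, 0.00). The tangent condition forces WT to be normal to JT, so W = T + (0, 8.8) = (35.8, 8.80). Since WF ⟂ FP (tangency), |WP| = √(8.8² + 27.6²) = 29.0 regardless of where F sits on A1. So P lies on both circle(J, 53.13) and circle(W, 29.0); the above-JT intersection is P = (37.4, 37.7). F is the foot of the tangent from P: F = (44.3, 11.0).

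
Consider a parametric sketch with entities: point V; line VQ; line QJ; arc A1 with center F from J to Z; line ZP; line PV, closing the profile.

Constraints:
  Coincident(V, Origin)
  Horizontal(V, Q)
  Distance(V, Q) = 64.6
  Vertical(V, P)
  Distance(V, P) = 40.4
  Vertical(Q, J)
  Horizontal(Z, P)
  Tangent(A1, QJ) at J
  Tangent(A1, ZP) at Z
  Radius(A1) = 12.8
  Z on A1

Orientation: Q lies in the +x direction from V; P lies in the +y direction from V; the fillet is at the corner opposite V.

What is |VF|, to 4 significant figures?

58.69

V is at the origin; VQ is horizontal with |VQ| = 64.6 and Q on the +x side, so Q = (64.60, 0.000). V and P share the same x with |VP| = 40.4 and P on the +y side, so P = (0.000, 40.40). The virtual corner opposite V is at (64.60, 40.40). A1 meets QJ tangentially, so FJ is at right angles to QJ and the tangent condition forces FZ to be normal to ZP, with radius 12.8, so the center F sits 12.8 in from both sides at F = (51.80, 27.60). Then |VF| = |F − V| = 58.69.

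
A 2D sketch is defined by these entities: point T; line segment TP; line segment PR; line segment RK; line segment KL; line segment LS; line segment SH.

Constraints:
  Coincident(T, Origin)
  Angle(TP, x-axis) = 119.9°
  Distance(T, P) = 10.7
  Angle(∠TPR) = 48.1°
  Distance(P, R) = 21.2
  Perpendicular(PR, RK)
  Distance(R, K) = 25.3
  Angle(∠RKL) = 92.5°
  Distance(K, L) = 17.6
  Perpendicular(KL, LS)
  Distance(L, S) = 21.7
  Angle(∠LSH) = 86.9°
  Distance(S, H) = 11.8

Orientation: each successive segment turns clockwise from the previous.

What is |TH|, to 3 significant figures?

8.10

T is at the origin; TP runs at 119.9° with length 10.7, so P = (-5.33, 9.28). ∠TPR = 48.1° gives PR at -12.0° from the x-axis; with |PR| = 21.2, R = (15.4, 4.87). PR is perpendicular to RK, so RK runs at -102°; with |RK| = 25.3, K = (10.1, -19.9). ∠RKL = 92.5° gives KL at 170° from the x-axis; with |KL| = 17.6, L = (-7.22, -17.0). KL ⟂ LS, so LS runs at 80.5°; with |LS| = 21.7, S = (-3.63, 4.43). ∠LSH = 86.9° gives SH at -12.6° from the x-axis; with |SH| = 11.8, H = (7.88, 1.85). Then |TH| = |H − T| = 8.10.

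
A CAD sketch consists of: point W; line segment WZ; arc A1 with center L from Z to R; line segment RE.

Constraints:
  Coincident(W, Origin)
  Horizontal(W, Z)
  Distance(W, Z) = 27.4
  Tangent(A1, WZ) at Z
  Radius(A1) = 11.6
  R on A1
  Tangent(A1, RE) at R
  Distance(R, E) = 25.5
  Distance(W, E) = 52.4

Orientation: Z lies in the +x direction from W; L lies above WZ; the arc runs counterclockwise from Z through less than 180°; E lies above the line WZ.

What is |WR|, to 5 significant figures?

41.041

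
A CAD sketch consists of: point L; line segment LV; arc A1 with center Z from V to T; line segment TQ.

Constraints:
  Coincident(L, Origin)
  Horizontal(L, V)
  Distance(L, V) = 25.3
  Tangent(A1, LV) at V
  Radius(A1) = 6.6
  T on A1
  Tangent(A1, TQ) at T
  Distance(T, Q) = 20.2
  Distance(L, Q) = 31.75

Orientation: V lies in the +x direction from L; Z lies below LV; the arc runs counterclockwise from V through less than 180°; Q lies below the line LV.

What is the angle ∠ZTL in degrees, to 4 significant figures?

164.6°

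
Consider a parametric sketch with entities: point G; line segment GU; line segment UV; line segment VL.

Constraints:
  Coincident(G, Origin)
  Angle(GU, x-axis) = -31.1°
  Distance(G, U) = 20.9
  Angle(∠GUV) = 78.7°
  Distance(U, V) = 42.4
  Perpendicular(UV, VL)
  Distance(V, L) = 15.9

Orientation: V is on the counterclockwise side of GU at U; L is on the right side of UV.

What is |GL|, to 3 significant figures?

52.8

∠GUV = 78.7°, so UV runs at -31.1° + (180° − 78.7°) = 70.2° from the x-axis; with |UV| = 42.4, V = U + 42.4·(cos 70.2°, sin 70.2°) = (32.3, 29.1). UV ⟂ VL; with |VL| = 15.9 on the right of UV, L = V + 15.9·(0.941, -0.339) = (47.2, 23.7). Then |GL| = |L − G| = 52.8.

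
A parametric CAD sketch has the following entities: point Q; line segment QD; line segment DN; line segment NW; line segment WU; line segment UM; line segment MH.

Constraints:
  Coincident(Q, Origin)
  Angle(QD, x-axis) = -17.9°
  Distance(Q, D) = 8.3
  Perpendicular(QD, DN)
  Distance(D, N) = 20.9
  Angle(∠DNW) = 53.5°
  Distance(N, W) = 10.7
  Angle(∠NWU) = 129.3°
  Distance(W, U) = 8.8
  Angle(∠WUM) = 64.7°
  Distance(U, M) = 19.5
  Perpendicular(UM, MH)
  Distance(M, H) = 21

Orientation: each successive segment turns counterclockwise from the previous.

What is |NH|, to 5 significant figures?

11.748

Q is at the origin; QD runs at -17.9° with length 8.3, so D = (7.8982, -2.5511). QD is perpendicular to DN, so DN runs at 72.100°; with |DN| = 20.9, N = (14.322, 17.337). ∠DNW = 53.5° gives NW at -161.40° from the x-axis; with |NW| = 10.7, W = (4.1809, 13.924). ∠NWU = 129.3° gives WU at -110.70° from the x-axis; with |WU| = 8.8, U = (1.0703, 5.6925). ∠WUM = 64.7° gives UM at 4.6000° from the x-axis; with |UM| = 19.5, M = (20.507, 7.2564). The perpendicularity gives MH at right angles to UM, so MH runs at 94.600°; with |MH| = 21.0, H = (18.823, 28.189). Then |NH| = |H − N| = 11.748.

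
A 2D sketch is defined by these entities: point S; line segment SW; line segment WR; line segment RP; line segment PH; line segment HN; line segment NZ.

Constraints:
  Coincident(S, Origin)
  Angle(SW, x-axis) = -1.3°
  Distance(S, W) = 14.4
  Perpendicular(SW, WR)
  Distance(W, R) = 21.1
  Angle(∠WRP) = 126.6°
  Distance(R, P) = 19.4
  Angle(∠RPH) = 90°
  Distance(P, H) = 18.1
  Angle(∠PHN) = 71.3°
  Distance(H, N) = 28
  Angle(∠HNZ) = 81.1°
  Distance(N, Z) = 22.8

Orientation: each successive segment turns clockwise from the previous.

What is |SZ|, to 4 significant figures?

36.88

∠PHN = 71.3° gives HN at 16.60° from the x-axis; with |HN| = 28.0, N = (14.46, -9.860). ∠HNZ = 81.1° gives NZ at -82.30° from the x-axis; with |NZ| = 22.8, Z = (17.51, -32.45). Then |SZ| = |Z − S| = 36.88.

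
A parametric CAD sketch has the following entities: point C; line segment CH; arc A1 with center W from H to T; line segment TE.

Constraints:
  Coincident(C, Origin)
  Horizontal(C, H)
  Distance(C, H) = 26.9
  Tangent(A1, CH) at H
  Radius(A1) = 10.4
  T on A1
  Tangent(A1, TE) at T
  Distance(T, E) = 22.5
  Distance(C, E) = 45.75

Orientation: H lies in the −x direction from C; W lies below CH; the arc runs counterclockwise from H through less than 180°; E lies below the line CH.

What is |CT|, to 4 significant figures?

39.24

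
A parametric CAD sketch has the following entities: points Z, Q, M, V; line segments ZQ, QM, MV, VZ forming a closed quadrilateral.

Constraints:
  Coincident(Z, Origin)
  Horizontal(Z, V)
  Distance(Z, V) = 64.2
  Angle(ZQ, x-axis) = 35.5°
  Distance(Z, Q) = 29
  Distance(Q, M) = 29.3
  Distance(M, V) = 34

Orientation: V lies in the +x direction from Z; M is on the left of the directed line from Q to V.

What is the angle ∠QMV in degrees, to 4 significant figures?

87.60°

Checks: |QM| = 29.30 ✓; |MV| = 34.00 ✓.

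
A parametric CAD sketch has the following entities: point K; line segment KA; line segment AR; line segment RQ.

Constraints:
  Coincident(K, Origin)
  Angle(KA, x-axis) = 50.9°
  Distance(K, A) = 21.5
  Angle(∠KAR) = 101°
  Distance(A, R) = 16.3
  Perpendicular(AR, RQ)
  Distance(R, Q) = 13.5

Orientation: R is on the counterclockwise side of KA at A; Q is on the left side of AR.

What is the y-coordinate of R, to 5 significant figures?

29.190

K is at the origin; KA runs at 50.9° with length 21.5, so A = 21.5·(cos 50.9°, sin 50.9°) = (13.560, 16.685). ∠KAR = 101.0°, so AR runs at 50.9° + (180° − 101.0°) = 129.90° from the x-axis; with |AR| = 16.3, R = A + 16.3·(cos 129.90°, sin 129.90°) = (3.1039, 29.190). So R.y = 29.190.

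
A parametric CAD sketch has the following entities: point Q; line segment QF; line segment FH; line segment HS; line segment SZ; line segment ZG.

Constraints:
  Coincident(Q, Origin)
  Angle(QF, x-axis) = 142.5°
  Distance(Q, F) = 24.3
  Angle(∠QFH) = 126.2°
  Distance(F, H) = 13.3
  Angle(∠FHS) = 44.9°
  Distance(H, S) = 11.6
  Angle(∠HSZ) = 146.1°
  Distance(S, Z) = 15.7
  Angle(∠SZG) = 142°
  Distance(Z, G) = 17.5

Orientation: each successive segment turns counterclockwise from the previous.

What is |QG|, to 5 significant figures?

20.046

Q is at the origin; QF runs at 142.5° with length 24.3, so F = (-19.278, 14.793). ∠QFH = 126.2° gives FH at -163.70° from the x-axis; with |FH| = 13.3, H = (-32.044, 11.060). ∠FHS = 44.9° gives HS at -28.600° from the x-axis; with |HS| = 11.6, S = (-21.859, 5.5072). ∠HSZ = 146.1° gives SZ at 5.3000° from the x-axis; with |SZ| = 15.7, Z = (-6.2264, 6.9574). ∠SZG = 142.0° gives ZG at 43.300° from the x-axis; with |ZG| = 17.5, G = (6.5096, 18.959). Then |QG| = |G − Q| = 20.046.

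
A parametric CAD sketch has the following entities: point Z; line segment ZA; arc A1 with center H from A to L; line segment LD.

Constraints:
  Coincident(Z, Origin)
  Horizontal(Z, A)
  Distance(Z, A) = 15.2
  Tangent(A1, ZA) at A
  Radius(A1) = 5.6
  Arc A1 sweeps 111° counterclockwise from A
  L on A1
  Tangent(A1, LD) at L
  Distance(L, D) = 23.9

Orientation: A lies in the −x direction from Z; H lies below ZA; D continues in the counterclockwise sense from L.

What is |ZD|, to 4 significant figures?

32.19

Z is at the origin; ZA is horizontal with |ZA| = 15.2 and A on the −x side, so A = (-15.20, 0.000). A1 meets ZA tangentially, so HA is at right angles to ZA, so H = A + (0, -5.6) = (-15.20, -5.600). On A1, A sits at bearing 90° from H; a 111° counterclockwise sweep puts L at bearing 201°, so L = H + 5.6·(cos 201°, sin 201°) = (-20.43, -7.607). Tangency of A1 to LD means the radius HL is perpendicular to LD, so LD runs along (−sin 201°, cos 201°); with |LD| = 23.9, D = (-11.86, -29.92). Then |ZD| = |D − Z| = 32.19.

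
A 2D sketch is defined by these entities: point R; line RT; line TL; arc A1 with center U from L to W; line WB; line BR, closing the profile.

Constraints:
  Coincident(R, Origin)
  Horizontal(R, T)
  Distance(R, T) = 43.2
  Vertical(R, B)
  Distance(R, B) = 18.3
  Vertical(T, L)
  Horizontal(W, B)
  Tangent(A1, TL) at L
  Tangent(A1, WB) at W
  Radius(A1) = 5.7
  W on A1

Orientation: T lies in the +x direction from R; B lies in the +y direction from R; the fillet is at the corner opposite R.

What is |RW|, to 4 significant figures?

41.73

R is at the origin; R and T share the same y with |RT| = 43.2 and T on the +x side, so T = (43.20, 0.000). R and B share the same x with |RB| = 18.3 and B on the +y side, so B = (0.000, 18.30). The virtual corner opposite R is at (43.20, 18.30). Tangency of A1 to TL means the radius UL is perpendicular to TL and the tangent condition forces UW to be normal to WB, with radius 5.7, so the center U sits 5.7 in from both sides at U = (37.50, 12.60). That places the tangent points at L = (43.20, 12.60) on TL and W = (37.50, 18.30) on WB. Then |RW| = |W − R| = 41.73.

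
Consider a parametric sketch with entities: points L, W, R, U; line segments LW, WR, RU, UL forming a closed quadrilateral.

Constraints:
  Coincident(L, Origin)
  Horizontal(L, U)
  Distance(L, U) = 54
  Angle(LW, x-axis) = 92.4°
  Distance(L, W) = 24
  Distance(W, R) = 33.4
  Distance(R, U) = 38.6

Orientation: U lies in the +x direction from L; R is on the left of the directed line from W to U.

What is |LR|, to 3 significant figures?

44.5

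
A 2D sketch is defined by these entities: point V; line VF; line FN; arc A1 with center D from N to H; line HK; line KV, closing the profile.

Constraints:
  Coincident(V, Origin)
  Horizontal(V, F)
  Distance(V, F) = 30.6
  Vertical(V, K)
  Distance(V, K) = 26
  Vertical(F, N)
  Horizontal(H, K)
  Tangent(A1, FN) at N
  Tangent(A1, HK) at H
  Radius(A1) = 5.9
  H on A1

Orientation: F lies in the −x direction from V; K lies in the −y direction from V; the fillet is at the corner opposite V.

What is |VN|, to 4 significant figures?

36.61

V is at the origin; V and F share the same y with |VF| = 30.6 and F on the −x side, so F = (-30.60, 0.000). V and K share the same x with |VK| = 26.0 and K on the −y side, so K = (0.000, -26.00). The virtual corner opposite V is at (-30.60, -26.00). Tangency of A1 to FN means the radius DN is perpendicular to FN and the tangent condition forces DH to be normal to HK, with radius 5.9, so the center D sits 5.9 in from both sides at D = (-24.70, -20.10). That places the tangent points at N = (-30.60, -20.10) on FN and H = (-24.70, -26.00) on HK. Then |VN| = |N − V| = 36.61.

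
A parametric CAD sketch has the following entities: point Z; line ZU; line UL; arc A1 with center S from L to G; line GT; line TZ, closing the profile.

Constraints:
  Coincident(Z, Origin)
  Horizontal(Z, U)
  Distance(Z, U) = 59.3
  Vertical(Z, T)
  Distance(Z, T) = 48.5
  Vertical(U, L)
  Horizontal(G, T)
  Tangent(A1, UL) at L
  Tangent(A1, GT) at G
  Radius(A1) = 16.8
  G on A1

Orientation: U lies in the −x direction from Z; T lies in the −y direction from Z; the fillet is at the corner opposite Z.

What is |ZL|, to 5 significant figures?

67.241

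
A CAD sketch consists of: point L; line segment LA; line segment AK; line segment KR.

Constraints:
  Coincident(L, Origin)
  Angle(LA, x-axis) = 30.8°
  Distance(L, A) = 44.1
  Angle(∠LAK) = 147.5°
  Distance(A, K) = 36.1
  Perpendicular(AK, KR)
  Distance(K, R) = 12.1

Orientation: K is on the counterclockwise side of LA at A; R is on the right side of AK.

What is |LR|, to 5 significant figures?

81.567

∠LAK = 147.5°, so AK runs at 30.8° + (180° − 147.5°) = 63.300° from the x-axis; with |AK| = 36.1, K = A + 36.1·(cos 63.300°, sin 63.300°) = (54.101, 54.832). The perpendicularity gives KR at right angles to AK; with |KR| = 12.1 on the right of AK, R = K + 12.1·(0.89337, -0.44932) = (64.910, 49.395). Then |LR| = |R − L| = 81.567.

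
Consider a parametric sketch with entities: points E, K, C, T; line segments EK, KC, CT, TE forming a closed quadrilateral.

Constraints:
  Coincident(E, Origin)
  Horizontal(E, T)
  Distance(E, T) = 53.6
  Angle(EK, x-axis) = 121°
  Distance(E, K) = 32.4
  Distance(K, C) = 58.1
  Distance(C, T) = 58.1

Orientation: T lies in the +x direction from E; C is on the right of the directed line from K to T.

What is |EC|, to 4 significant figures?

27.25

Checks: E = (0.00, 0.00) ✓; |KC| = 58.10 ✓; |CT| = 58.10 ✓.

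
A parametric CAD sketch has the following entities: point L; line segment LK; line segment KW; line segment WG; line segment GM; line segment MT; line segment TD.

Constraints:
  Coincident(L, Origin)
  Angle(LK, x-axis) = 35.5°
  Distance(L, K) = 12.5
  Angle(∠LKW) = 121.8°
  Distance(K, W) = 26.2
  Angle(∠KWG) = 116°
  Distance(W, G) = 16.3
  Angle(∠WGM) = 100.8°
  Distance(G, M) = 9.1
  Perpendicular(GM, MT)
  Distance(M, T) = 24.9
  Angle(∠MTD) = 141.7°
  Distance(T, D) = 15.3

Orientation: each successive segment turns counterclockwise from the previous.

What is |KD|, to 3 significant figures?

19.0

L is at the origin; LK runs at 35.5° with length 12.5, so K = (10.2, 7.26). ∠LKW = 121.8° gives KW at 93.7° from the x-axis; with |KW| = 26.2, W = (8.49, 33.4). ∠KWG = 116.0° gives WG at 158° from the x-axis; with |WG| = 16.3, G = (-6.60, 39.6). ∠WGM = 100.8° gives GM at -123° from the x-axis; with |GM| = 9.1, M = (-11.6, 32.0). GM is perpendicular to MT, so MT runs at -33.1°; with |MT| = 24.9, T = (9.29, 18.4). ∠MTD = 141.7° gives TD at 5.20° from the x-axis; with |TD| = 15.3, D = (24.5, 19.8). Then |KD| = |D − K| = 19.0.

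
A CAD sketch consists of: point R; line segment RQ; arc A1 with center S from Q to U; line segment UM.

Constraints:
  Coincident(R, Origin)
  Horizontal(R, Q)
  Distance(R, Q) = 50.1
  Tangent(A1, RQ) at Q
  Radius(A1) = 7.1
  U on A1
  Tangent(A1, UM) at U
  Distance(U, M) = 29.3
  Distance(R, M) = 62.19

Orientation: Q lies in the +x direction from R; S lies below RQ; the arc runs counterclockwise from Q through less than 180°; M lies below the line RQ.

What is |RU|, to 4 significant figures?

44.05

R is at the origin; R and Q share the same y with |RQ| = 50.1 and Q on the +x side, so Q = (50.10, 0.000). The tangent condition forces SQ to be normal to RQ, so S = Q + (0, -7.1) = (50.10, -7.100). Since SU ⟂ UM (tangency), |SM| = √(7.1² + 29.3²) = 30.15 regardless of where U sits on A1. So M lies on both circle(R, 62.19) and circle(S, 30.15); the below-RQ intersection is M = (49.80, -37.25). U is the foot of the tangent from M: U = (43.18, -8.704).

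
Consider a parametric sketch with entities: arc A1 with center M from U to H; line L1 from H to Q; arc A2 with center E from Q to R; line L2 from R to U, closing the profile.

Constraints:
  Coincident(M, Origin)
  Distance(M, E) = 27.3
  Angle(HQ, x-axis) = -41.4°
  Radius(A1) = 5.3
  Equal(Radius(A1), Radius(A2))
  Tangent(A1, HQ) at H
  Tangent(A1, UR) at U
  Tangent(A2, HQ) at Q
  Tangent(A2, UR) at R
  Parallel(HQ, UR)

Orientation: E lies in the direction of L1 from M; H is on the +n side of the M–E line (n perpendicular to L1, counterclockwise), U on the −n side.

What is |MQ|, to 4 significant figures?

27.81

Tangency of A1 to both parallel lines with radius 5.3 puts H and U at M ± 5.3·n: H = (3.505, 3.976), U = (-3.505, -3.976). Equal radii place Q and R the same way about E: Q = E + 5.3·n = (23.98, -14.08), R = E − 5.3·n = (16.97, -22.03). Then |MQ| = |Q − M| = 27.81.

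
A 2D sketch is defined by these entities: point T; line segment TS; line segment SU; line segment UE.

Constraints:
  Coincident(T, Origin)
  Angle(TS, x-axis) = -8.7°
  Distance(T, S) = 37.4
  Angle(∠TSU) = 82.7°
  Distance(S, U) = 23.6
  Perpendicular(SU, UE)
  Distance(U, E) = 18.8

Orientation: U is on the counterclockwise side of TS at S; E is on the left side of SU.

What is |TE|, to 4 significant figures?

26.27

T is at the origin; TS runs at -8.7° with length 37.4, so S = 37.4·(cos -8.7°, sin -8.7°) = (36.97, -5.657). ∠TSU = 82.7°, so SU runs at -8.7° + (180° − 82.7°) = 88.60° from the x-axis; with |SU| = 23.6, U = S + 23.6·(cos 88.60°, sin 88.60°) = (37.55, 17.94). SU is perpendicular to UE; with |UE| = 18.8 on the left of SU, E = U + 18.8·(-0.9997, 0.02443) = (18.75, 18.40). Then |TE| = |E − T| = 26.27.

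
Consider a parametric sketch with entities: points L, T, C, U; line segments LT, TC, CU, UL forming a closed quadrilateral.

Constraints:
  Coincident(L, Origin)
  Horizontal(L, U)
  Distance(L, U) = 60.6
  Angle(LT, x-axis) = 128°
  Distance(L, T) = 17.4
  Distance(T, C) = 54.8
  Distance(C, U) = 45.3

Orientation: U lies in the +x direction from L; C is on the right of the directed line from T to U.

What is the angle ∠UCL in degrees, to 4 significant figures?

93.71°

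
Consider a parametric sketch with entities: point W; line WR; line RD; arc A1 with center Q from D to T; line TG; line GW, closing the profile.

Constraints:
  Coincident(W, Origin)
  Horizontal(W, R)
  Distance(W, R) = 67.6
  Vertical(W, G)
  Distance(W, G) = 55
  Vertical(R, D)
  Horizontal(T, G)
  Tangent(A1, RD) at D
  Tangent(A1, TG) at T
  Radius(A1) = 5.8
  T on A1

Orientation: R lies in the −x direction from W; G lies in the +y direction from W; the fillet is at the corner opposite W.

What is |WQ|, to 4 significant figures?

78.99

W is at the origin; W and R share the same y with |WR| = 67.6 and R on the −x side, so R = (-67.60, 0.000). WG is vertical with |WG| = 55.0 and G on the +y side, so G = (0.000, 55.00). The virtual corner opposite W is at (-67.60, 55.00). Since A1 is tangent to RD there, QD ⟂ RD and since A1 is tangent to TG there, QT ⟂ TG, with radius 5.8, so the center Q sits 5.8 in from both sides at Q = (-61.80, 49.20). Then |WQ| = |Q − W| = 78.99.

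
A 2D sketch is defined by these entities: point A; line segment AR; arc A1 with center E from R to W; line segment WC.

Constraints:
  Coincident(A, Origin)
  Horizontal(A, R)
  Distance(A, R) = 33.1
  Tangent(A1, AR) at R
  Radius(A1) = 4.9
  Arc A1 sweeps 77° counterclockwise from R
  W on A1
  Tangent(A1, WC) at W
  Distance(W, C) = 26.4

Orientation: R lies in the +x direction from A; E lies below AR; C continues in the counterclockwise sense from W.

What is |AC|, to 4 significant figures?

37.05

A is at the origin; A and R share the same y with |AR| = 33.1 and R on the +x side, so R = (33.10, 0.000). The tangent condition forces ER to be normal to AR, so E = R + (0, -4.9) = (33.10, -4.900). On A1, R sits at bearing 90° from E; a 77° counterclockwise sweep puts W at bearing 167°, so W = E + 4.9·(cos 167°, sin 167°) = (28.33, -3.798). Since A1 is tangent to WC there, EW ⟂ WC, so WC runs along (−sin 167°, cos 167°); with |WC| = 26.4, C = (22.39, -29.52). Then |AC| = |C − A| = 37.05.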